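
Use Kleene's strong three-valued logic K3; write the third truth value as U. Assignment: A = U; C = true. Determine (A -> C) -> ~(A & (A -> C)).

A -> C = U -> true = true  [~U | true]
A -> C = U -> true = true
A & (A -> C) = U & true = U
~(A & (A -> C)) = ~U = U
(A -> C) -> ~(A & (A -> C)) = true -> U = U

U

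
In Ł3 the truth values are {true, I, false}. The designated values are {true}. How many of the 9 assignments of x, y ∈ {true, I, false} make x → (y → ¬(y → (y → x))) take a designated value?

Of the 9 assignments, 7 give a value in {true}.

7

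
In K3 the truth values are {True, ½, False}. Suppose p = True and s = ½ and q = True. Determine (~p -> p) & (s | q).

True

~p = ~True = False
~p -> p = False -> True = True
s | q = ½ | True = True
(~p -> p) & (s | q) = True & True = True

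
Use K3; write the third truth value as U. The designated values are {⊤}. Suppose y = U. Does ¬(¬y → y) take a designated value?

¬y = ¬U = U
¬y → y = U → U = U  [¬U ∨ U]
¬(¬y → y) = ¬U = U
U ∉ {⊤}.

No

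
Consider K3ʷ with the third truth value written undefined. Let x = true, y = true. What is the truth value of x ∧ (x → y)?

x → y = true → true = true
x ∧ (x → y) = true ∧ true = true

true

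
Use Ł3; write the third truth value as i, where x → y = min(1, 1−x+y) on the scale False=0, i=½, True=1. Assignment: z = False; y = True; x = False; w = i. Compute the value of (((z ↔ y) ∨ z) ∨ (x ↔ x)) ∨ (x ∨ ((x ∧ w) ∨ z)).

z ↔ y = False ↔ True = False
(z ↔ y) ∨ z = False ∨ False = False
x ↔ x = False ↔ False = True
((z ↔ y) ∨ z) ∨ (x ↔ x) = False ∨ True = True
x ∧ w = False ∧ i = False
(x ∧ w) ∨ z = False ∨ False = False
x ∨ ((x ∧ w) ∨ z) = False ∨ False = False
(((z ↔ y) ∨ z) ∨ (x ↔ x)) ∨ (x ∨ ((x ∧ w) ∨ z)) = True ∨ False = True

True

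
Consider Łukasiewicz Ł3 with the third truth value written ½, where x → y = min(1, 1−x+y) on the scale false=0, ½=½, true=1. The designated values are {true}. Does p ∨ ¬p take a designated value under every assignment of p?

No

Countermodel: p=½ gives ½, which is not designated.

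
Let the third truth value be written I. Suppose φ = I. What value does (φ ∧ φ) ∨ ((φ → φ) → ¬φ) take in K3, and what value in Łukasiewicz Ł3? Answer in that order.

I; I

In K3: φ ∧ φ = I ∧ I = I
φ → φ = I → I = I  [¬I ∨ I]
¬φ = ¬I = I
(φ → φ) → ¬φ = I → I = I
(φ ∧ φ) ∨ ((φ → φ) → ¬φ) = I ∨ I = I
In Łukasiewicz Ł3: φ ∧ φ = I ∧ I = I
φ → φ = I → I = True  [min(1, 1−½+½)]
¬φ = ¬I = I
(φ → φ) → ¬φ = True → I = I
(φ ∧ φ) ∨ ((φ → φ) → ¬φ) = I ∨ I = I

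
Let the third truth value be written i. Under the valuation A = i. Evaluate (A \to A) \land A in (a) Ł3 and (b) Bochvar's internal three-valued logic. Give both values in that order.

i; i

In Ł3: A \to A = i \to i = T  [min(1, 1−½+½)]
(A \to A) \land A = T \land i = i
In Bochvar's internal three-valued logic: A \to A = i \to i = i  [any arg is the third value ⇒ result is the third value]
(A \to A) \land A = i \land i = i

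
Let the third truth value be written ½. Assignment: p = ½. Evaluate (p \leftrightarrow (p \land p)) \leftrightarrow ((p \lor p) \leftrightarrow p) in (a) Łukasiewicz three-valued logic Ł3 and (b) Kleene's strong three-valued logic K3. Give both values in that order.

true; ½

In Łukasiewicz three-valued logic Ł3: p \land p = ½ \land ½ = ½
p \leftrightarrow (p \land p) = ½ \leftrightarrow ½ = true  [1 − |½−½|]
p \lor p = ½ \lor ½ = ½
(p \lor p) \leftrightarrow p = ½ \leftrightarrow ½ = true
(p \leftrightarrow (p \land p)) \leftrightarrow ((p \lor p) \leftrightarrow p) = true \leftrightarrow true = true
In Kleene's strong three-valued logic K3: p \land p = ½ \land ½ = ½
p \leftrightarrow (p \land p) = ½ \leftrightarrow ½ = ½
p \lor p = ½ \lor ½ = ½
(p \lor p) \leftrightarrow p = ½ \leftrightarrow ½ = ½
(p \leftrightarrow (p \land p)) \leftrightarrow ((p \lor p) \leftrightarrow p) = ½ \leftrightarrow ½ = ½
They differ because Łukasiewicz three-valued logic Ł3 and Kleene's strong three-valued logic K3 treat ½ differently under implication.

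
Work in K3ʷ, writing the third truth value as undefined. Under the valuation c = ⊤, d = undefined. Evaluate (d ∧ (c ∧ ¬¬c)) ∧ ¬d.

undefined

¬c = ¬⊤ = ⊥
¬¬c = ¬⊥ = ⊤
c ∧ ¬¬c = ⊤ ∧ ⊤ = ⊤
d ∧ (c ∧ ¬¬c) = undefined ∧ ⊤ = undefined
¬d = ¬undefined = undefined
(d ∧ (c ∧ ¬¬c)) ∧ ¬d = undefined ∧ undefined = undefined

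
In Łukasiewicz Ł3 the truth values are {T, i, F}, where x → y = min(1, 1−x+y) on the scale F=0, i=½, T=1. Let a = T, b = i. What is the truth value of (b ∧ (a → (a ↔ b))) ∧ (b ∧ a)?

i

a ↔ b = T ↔ i = i  [1 − |1−½|]
a → (a ↔ b) = T → i = i
b ∧ (a → (a ↔ b)) = i ∧ i = i
b ∧ a = i ∧ T = i
(b ∧ (a → (a ↔ b))) ∧ (b ∧ a) = i ∧ i = i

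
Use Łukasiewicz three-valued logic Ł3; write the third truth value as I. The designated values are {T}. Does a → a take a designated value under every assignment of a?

Every assignment of a over {T, I, F} gives a value in {T}.
In particular, with a=I: a → a = T.

Yes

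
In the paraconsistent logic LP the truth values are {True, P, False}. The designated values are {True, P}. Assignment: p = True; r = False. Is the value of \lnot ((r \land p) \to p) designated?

r \land p = False \land True = False
(r \land p) \to p = False \to True = True
\lnot ((r \land p) \to p) = \lnot True = False
False ∉ {True, P}.

No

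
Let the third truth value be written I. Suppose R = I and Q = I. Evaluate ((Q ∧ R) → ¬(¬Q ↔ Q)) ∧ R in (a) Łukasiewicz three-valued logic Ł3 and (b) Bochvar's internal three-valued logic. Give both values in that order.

In Łukasiewicz three-valued logic Ł3: Q ∧ R = I ∧ I = I
¬Q = ¬I = I
¬Q ↔ Q = I ↔ I = ⊤  [1 − |½−½|]
¬(¬Q ↔ Q) = ¬⊤ = ⊥
(Q ∧ R) → ¬(¬Q ↔ Q) = I → ⊥ = I
((Q ∧ R) → ¬(¬Q ↔ Q)) ∧ R = I ∧ I = I
In Bochvar's internal three-valued logic: Q ∧ R = I ∧ I = I
¬Q = ¬I = I
¬Q ↔ Q = I ↔ I = I
¬(¬Q ↔ Q) = ¬I = I
(Q ∧ R) → ¬(¬Q ↔ Q) = I → I = I
((Q ∧ R) → ¬(¬Q ↔ Q)) ∧ R = I ∧ I = I

I; I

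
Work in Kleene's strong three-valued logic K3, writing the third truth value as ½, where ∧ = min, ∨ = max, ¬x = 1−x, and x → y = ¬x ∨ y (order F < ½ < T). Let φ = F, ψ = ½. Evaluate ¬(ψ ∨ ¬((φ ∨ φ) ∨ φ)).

φ ∨ φ = F ∨ F = F
(φ ∨ φ) ∨ φ = F ∨ F = F
¬((φ ∨ φ) ∨ φ) = ¬F = T
ψ ∨ ¬((φ ∨ φ) ∨ φ) = ½ ∨ T = T
¬(ψ ∨ ¬((φ ∨ φ) ∨ φ)) = ¬T = F

F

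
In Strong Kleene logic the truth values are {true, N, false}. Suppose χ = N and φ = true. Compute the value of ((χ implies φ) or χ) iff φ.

true

χ implies φ = N implies true = true  [not N or true]
(χ implies φ) or χ = true or N = true
((χ implies φ) or χ) iff φ = true iff true = true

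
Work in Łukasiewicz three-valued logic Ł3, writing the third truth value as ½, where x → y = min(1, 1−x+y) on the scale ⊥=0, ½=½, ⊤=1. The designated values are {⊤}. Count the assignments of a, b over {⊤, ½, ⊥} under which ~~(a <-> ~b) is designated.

3

Designated under: (a=⊤, b=⊥); (a=½, b=½); (a=⊥, b=⊤).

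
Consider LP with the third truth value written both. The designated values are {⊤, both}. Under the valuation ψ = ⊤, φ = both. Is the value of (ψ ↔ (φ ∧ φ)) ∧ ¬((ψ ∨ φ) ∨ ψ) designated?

No

φ ∧ φ = both ∧ both = both
ψ ↔ (φ ∧ φ) = ⊤ ↔ both = both
ψ ∨ φ = ⊤ ∨ both = ⊤
(ψ ∨ φ) ∨ ψ = ⊤ ∨ ⊤ = ⊤
¬((ψ ∨ φ) ∨ ψ) = ¬⊤ = ⊥
(ψ ↔ (φ ∧ φ)) ∧ ¬((ψ ∨ φ) ∨ ψ) = both ∧ ⊥ = ⊥
⊥ ∉ {⊤, both}.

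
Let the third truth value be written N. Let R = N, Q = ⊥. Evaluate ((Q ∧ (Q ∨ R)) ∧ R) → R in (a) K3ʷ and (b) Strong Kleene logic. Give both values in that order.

N; ⊤

In K3ʷ: Q ∨ R = ⊥ ∨ N = N
Q ∧ (Q ∨ R) = ⊥ ∧ N = N
(Q ∧ (Q ∨ R)) ∧ R = N ∧ N = N
((Q ∧ (Q ∨ R)) ∧ R) → R = N → N = N  [any arg is the third value ⇒ result is the third value]
In Strong Kleene logic: Q ∨ R = ⊥ ∨ N = N
Q ∧ (Q ∨ R) = ⊥ ∧ N = ⊥
(Q ∧ (Q ∨ R)) ∧ R = ⊥ ∧ N = ⊥
((Q ∧ (Q ∨ R)) ∧ R) → R = ⊥ → N = ⊤
They differ because K3ʷ and Strong Kleene logic treat N differently under the binary connectives.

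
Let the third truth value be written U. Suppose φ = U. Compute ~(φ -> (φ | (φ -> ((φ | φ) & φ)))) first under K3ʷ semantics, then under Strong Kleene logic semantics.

In K3ʷ: φ | φ = U | U = U
(φ | φ) & φ = U & U = U
φ -> ((φ | φ) & φ) = U -> U = U
φ | (φ -> ((φ | φ) & φ)) = U | U = U
φ -> (φ | (φ -> ((φ | φ) & φ))) = U -> U = U
~(φ -> (φ | (φ -> ((φ | φ) & φ)))) = ~U = U
In Strong Kleene logic: φ | φ = U | U = U
(φ | φ) & φ = U & U = U
φ -> ((φ | φ) & φ) = U -> U = U  [~U | U]
φ | (φ -> ((φ | φ) & φ)) = U | U = U
φ -> (φ | (φ -> ((φ | φ) & φ))) = U -> U = U
~(φ -> (φ | (φ -> ((φ | φ) & φ)))) = ~U = U

U; U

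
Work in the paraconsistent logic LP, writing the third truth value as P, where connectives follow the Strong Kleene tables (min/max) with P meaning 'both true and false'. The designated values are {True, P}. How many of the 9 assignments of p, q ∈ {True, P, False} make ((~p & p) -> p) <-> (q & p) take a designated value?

Of the 9 assignments, 5 give a value in {True, P}.

5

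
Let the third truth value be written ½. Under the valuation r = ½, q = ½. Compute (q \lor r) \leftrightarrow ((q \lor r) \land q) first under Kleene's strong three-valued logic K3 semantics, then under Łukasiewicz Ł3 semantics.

In Kleene's strong three-valued logic K3: q \lor r = ½ \lor ½ = ½
q \lor r = ½ \lor ½ = ½
(q \lor r) \land q = ½ \land ½ = ½
(q \lor r) \leftrightarrow ((q \lor r) \land q) = ½ \leftrightarrow ½ = ½
In Łukasiewicz Ł3: q \lor r = ½ \lor ½ = ½
q \lor r = ½ \lor ½ = ½
(q \lor r) \land q = ½ \land ½ = ½
(q \lor r) \leftrightarrow ((q \lor r) \land q) = ½ \leftrightarrow ½ = 1
They differ because Kleene's strong three-valued logic K3 and Łukasiewicz Ł3 treat ½ differently under implication.

½; 1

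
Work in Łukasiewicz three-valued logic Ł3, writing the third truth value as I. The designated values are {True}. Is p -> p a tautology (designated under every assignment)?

Yes

Every assignment of p over {True, I, False} gives a value in {True}.
In particular, with p=I: p -> p = True.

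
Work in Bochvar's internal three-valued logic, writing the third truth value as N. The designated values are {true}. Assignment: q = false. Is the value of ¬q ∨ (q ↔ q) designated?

Yes

¬q = ¬false = true
q ↔ q = false ↔ false = true
¬q ∨ (q ↔ q) = true ∨ true = true
true ∈ {true}.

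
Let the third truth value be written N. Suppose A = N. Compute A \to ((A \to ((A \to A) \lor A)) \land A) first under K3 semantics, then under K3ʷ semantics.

N; N

In K3: A \to A = N \to N = N  [\lnot N \lor N]
(A \to A) \lor A = N \lor N = N
A \to ((A \to A) \lor A) = N \to N = N
(A \to ((A \to A) \lor A)) \land A = N \land N = N
A \to ((A \to ((A \to A) \lor A)) \land A) = N \to N = N
In K3ʷ: A \to A = N \to N = N
(A \to A) \lor A = N \lor N = N
A \to ((A \to A) \lor A) = N \to N = N
(A \to ((A \to A) \lor A)) \land A = N \land N = N
A \to ((A \to ((A \to A) \lor A)) \land A) = N \to N = N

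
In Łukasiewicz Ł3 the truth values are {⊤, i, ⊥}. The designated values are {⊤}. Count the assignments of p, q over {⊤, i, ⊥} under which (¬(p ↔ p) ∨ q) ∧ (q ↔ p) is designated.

1

Designated under: (p=⊤, q=⊤).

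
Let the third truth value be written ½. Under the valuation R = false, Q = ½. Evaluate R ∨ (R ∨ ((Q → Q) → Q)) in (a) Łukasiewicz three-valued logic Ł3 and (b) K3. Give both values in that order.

½; ½

In Łukasiewicz three-valued logic Ł3: Q → Q = ½ → ½ = true
(Q → Q) → Q = true → ½ = ½
R ∨ ((Q → Q) → Q) = false ∨ ½ = ½
R ∨ (R ∨ ((Q → Q) → Q)) = false ∨ ½ = ½
In K3: Q → Q = ½ → ½ = ½  [¬½ ∨ ½]
(Q → Q) → Q = ½ → ½ = ½
R ∨ ((Q → Q) → Q) = false ∨ ½ = ½
R ∨ (R ∨ ((Q → Q) → Q)) = false ∨ ½ = ½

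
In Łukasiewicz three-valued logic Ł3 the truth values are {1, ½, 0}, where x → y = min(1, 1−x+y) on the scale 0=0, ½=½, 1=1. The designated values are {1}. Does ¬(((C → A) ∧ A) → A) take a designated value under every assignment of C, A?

No

Countermodel: C=1, A=1 gives 0, which is not designated.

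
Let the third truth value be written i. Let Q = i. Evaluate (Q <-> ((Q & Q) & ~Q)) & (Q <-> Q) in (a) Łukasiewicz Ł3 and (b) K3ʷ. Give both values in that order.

T; i

In Łukasiewicz Ł3: Q & Q = i & i = i
~Q = ~i = i
(Q & Q) & ~Q = i & i = i
Q <-> ((Q & Q) & ~Q) = i <-> i = T  [1 − |½−½|]
Q <-> Q = i <-> i = T
(Q <-> ((Q & Q) & ~Q)) & (Q <-> Q) = T & T = T
In K3ʷ: Q & Q = i & i = i
~Q = ~i = i
(Q & Q) & ~Q = i & i = i
Q <-> ((Q & Q) & ~Q) = i <-> i = i
Q <-> Q = i <-> i = i
(Q <-> ((Q & Q) & ~Q)) & (Q <-> Q) = i & i = i
They differ because Łukasiewicz Ł3 and K3ʷ treat i differently under the binary connectives.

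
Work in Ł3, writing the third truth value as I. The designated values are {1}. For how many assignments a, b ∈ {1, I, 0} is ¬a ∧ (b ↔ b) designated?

3

Designated under: (a=0, b=1); (a=0, b=I); (a=0, b=0).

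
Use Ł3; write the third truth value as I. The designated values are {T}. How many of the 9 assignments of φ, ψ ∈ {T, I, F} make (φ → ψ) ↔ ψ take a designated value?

Of the 9 assignments, 5 give a value in {T}.

5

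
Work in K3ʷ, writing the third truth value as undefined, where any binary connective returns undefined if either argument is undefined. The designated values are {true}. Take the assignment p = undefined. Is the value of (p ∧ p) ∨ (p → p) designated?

No

p ∧ p = undefined ∧ undefined = undefined
p → p = undefined → undefined = undefined
(p ∧ p) ∨ (p → p) = undefined ∨ undefined = undefined
undefined ∉ {true}.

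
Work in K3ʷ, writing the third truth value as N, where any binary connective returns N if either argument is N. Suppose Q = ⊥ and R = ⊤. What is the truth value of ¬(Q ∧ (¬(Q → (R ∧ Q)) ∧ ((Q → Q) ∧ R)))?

⊤

R ∧ Q = ⊤ ∧ ⊥ = ⊥
Q → (R ∧ Q) = ⊥ → ⊥ = ⊤
¬(Q → (R ∧ Q)) = ¬⊤ = ⊥
Q → Q = ⊥ → ⊥ = ⊤
(Q → Q) ∧ R = ⊤ ∧ ⊤ = ⊤
¬(Q → (R ∧ Q)) ∧ ((Q → Q) ∧ R) = ⊥ ∧ ⊤ = ⊥
Q ∧ (¬(Q → (R ∧ Q)) ∧ ((Q → Q) ∧ R)) = ⊥ ∧ ⊥ = ⊥
¬(Q ∧ (¬(Q → (R ∧ Q)) ∧ ((Q → Q) ∧ R))) = ¬⊥ = ⊤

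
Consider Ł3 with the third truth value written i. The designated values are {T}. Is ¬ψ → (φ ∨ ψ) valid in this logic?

Countermodel: ψ=F, φ=i gives i, which is not designated.

No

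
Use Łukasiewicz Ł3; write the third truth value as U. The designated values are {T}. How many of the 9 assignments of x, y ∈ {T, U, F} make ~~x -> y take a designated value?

Of the 9 assignments, 6 give a value in {T}.

6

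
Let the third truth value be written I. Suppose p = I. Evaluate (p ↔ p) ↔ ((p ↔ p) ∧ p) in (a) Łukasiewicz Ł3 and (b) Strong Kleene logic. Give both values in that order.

In Łukasiewicz Ł3: p ↔ p = I ↔ I = ⊤  [1 − |½−½|]
p ↔ p = I ↔ I = ⊤
(p ↔ p) ∧ p = ⊤ ∧ I = I
(p ↔ p) ↔ ((p ↔ p) ∧ p) = ⊤ ↔ I = I
In Strong Kleene logic: p ↔ p = I ↔ I = I
p ↔ p = I ↔ I = I
(p ↔ p) ∧ p = I ∧ I = I
(p ↔ p) ↔ ((p ↔ p) ∧ p) = I ↔ I = I

I; I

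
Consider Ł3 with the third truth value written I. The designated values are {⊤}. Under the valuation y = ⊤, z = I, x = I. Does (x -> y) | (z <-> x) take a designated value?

Yes

x -> y = I -> ⊤ = ⊤
z <-> x = I <-> I = ⊤
(x -> y) | (z <-> x) = ⊤ | ⊤ = ⊤
⊤ ∈ {⊤}.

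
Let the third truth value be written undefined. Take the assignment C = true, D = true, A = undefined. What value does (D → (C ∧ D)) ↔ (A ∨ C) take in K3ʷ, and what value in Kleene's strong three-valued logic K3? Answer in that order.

In K3ʷ: C ∧ D = true ∧ true = true
D → (C ∧ D) = true → true = true
A ∨ C = undefined ∨ true = undefined
(D → (C ∧ D)) ↔ (A ∨ C) = true ↔ undefined = undefined
In Kleene's strong three-valued logic K3: C ∧ D = true ∧ true = true
D → (C ∧ D) = true → true = true
A ∨ C = undefined ∨ true = true
(D → (C ∧ D)) ↔ (A ∨ C) = true ↔ true = true
They differ because K3ʷ and Kleene's strong three-valued logic K3 treat undefined differently under the binary connectives.

undefined; true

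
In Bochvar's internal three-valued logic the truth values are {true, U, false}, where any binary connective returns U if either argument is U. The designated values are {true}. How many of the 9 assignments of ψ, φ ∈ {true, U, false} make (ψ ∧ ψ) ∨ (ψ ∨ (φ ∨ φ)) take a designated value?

Designated under: (ψ=true, φ=true); (ψ=true, φ=false); (ψ=false, φ=true).

3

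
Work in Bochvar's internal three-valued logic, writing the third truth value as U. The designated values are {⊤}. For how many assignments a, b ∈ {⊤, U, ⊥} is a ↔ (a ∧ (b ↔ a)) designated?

3

Designated under: (a=⊤, b=⊤); (a=⊥, b=⊤); (a=⊥, b=⊥).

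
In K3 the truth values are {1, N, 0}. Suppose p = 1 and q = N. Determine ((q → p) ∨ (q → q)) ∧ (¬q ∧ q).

N

q → p = N → 1 = 1
q → q = N → N = N
(q → p) ∨ (q → q) = 1 ∨ N = 1
¬q = ¬N = N
¬q ∧ q = N ∧ N = N
((q → p) ∨ (q → q)) ∧ (¬q ∧ q) = 1 ∧ N = N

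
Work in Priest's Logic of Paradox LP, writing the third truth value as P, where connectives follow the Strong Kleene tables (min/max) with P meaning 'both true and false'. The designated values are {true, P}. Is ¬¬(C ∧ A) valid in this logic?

No

Countermodel: C=true, A=false gives false, which is not designated.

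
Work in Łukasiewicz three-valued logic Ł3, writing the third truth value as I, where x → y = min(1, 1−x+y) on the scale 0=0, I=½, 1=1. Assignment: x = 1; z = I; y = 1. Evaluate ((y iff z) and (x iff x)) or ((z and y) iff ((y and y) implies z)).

y iff z = 1 iff I = I  [1 − |1−½|]
x iff x = 1 iff 1 = 1
(y iff z) and (x iff x) = I and 1 = I
z and y = I and 1 = I
y and y = 1 and 1 = 1
(y and y) implies z = 1 implies I = I
(z and y) iff ((y and y) implies z) = I iff I = 1
((y iff z) and (x iff x)) or ((z and y) iff ((y and y) implies z)) = I or 1 = 1

1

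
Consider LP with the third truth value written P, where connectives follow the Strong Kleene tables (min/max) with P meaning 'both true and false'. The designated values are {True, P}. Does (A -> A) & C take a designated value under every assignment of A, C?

Countermodel: A=True, C=False gives False, which is not designated.

No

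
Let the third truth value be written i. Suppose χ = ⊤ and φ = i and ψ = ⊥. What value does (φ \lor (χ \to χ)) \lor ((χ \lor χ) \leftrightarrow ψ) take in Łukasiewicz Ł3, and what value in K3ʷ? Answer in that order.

⊤; i

In Łukasiewicz Ł3: χ \to χ = ⊤ \to ⊤ = ⊤
φ \lor (χ \to χ) = i \lor ⊤ = ⊤
χ \lor χ = ⊤ \lor ⊤ = ⊤
(χ \lor χ) \leftrightarrow ψ = ⊤ \leftrightarrow ⊥ = ⊥
(φ \lor (χ \to χ)) \lor ((χ \lor χ) \leftrightarrow ψ) = ⊤ \lor ⊥ = ⊤
In K3ʷ: χ \to χ = ⊤ \to ⊤ = ⊤
φ \lor (χ \to χ) = i \lor ⊤ = i
χ \lor χ = ⊤ \lor ⊤ = ⊤
(χ \lor χ) \leftrightarrow ψ = ⊤ \leftrightarrow ⊥ = ⊥
(φ \lor (χ \to χ)) \lor ((χ \lor χ) \leftrightarrow ψ) = i \lor ⊥ = i
They differ because Łukasiewicz Ł3 and K3ʷ treat i differently under the binary connectives.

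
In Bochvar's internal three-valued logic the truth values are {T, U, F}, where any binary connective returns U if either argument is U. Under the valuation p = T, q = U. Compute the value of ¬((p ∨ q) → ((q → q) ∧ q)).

p ∨ q = T ∨ U = U
q → q = U → U = U  [any arg is the third value ⇒ result is the third value]
(q → q) ∧ q = U ∧ U = U
(p ∨ q) → ((q → q) ∧ q) = U → U = U
¬((p ∨ q) → ((q → q) ∧ q)) = ¬U = U

U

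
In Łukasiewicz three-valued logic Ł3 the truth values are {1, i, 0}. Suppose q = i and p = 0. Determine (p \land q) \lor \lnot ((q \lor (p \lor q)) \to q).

0

p \land q = 0 \land i = 0
p \lor q = 0 \lor i = i
q \lor (p \lor q) = i \lor i = i
(q \lor (p \lor q)) \to q = i \to i = 1  [min(1, 1−½+½)]
\lnot ((q \lor (p \lor q)) \to q) = \lnot 1 = 0
(p \land q) \lor \lnot ((q \lor (p \lor q)) \to q) = 0 \lor 0 = 0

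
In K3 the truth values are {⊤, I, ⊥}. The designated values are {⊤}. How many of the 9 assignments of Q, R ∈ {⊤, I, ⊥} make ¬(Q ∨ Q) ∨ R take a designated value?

Of the 9 assignments, 5 give a value in {⊤}.

5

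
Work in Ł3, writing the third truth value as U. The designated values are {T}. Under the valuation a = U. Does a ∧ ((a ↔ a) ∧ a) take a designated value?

a ↔ a = U ↔ U = T
(a ↔ a) ∧ a = T ∧ U = U
a ∧ ((a ↔ a) ∧ a) = U ∧ U = U
U ∉ {T}.

No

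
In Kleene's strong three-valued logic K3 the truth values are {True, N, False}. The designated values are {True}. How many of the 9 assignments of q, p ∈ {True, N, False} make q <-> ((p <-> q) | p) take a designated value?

1

Designated under: (q=True, p=True).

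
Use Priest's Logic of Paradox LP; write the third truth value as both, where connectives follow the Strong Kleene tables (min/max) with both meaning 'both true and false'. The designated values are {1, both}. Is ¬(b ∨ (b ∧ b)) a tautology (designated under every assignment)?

Countermodel: b=1 gives 0, which is not designated.

No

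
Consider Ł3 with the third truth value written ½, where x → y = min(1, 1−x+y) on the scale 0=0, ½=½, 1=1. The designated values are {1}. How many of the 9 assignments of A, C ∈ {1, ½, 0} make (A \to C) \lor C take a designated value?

6

Of the 9 assignments, 6 give a value in {1}.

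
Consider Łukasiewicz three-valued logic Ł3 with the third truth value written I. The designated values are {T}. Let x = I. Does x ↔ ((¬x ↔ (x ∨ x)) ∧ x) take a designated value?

Yes

¬x = ¬I = I
x ∨ x = I ∨ I = I
¬x ↔ (x ∨ x) = I ↔ I = T  [1 − |½−½|]
(¬x ↔ (x ∨ x)) ∧ x = T ∧ I = I
x ↔ ((¬x ↔ (x ∨ x)) ∧ x) = I ↔ I = T
T ∈ {T}.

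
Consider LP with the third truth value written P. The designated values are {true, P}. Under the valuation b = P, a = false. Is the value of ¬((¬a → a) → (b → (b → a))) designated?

¬a = ¬false = true
¬a → a = true → false = false
b → a = P → false = P
b → (b → a) = P → P = P
(¬a → a) → (b → (b → a)) = false → P = true
¬((¬a → a) → (b → (b → a))) = ¬true = false
false ∉ {true, P}.

No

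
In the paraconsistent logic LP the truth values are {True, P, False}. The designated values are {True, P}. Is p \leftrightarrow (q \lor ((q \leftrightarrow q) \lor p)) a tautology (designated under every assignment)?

Countermodel: p=False, q=True gives False, which is not designated.

No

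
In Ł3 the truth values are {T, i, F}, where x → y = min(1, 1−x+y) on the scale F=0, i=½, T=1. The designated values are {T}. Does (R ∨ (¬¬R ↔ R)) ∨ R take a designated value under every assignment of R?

Every assignment of R over {T, i, F} gives a value in {T}.
In particular, with R=i: (R ∨ (¬¬R ↔ R)) ∨ R = T.

Yes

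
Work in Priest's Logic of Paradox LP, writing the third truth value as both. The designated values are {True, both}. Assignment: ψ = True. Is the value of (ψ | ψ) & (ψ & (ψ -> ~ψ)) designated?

No

ψ | ψ = True | True = True
~ψ = ~True = False
ψ -> ~ψ = True -> False = False
ψ & (ψ -> ~ψ) = True & False = False
(ψ | ψ) & (ψ & (ψ -> ~ψ)) = True & False = False
False ∉ {True, both}.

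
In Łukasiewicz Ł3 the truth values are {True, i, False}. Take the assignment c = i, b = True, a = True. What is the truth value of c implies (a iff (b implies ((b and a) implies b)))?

True

b and a = True and True = True
(b and a) implies b = True implies True = True
b implies ((b and a) implies b) = True implies True = True
a iff (b implies ((b and a) implies b)) = True iff True = True
c implies (a iff (b implies ((b and a) implies b))) = i implies True = True  [min(1, 1−½+1)]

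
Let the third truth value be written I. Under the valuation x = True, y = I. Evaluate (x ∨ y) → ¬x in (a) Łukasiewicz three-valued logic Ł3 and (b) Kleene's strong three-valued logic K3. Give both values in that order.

False; False

In Łukasiewicz three-valued logic Ł3: x ∨ y = True ∨ I = True
¬x = ¬True = False
(x ∨ y) → ¬x = True → False = False
In Kleene's strong three-valued logic K3: x ∨ y = True ∨ I = True
¬x = ¬True = False
(x ∨ y) → ¬x = True → False = False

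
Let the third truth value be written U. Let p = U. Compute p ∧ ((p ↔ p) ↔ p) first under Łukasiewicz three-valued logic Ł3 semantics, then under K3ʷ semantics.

In Łukasiewicz three-valued logic Ł3: p ↔ p = U ↔ U = 1  [1 − |½−½|]
(p ↔ p) ↔ p = 1 ↔ U = U
p ∧ ((p ↔ p) ↔ p) = U ∧ U = U
In K3ʷ: p ↔ p = U ↔ U = U
(p ↔ p) ↔ p = U ↔ U = U
p ∧ ((p ↔ p) ↔ p) = U ∧ U = U

U; U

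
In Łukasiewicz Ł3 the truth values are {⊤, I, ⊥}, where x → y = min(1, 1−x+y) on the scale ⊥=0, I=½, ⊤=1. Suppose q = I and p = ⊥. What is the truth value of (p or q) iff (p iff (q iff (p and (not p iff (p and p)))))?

⊤

p or q = ⊥ or I = I
not p = not ⊥ = ⊤
p and p = ⊥ and ⊥ = ⊥
not p iff (p and p) = ⊤ iff ⊥ = ⊥
p and (not p iff (p and p)) = ⊥ and ⊥ = ⊥
q iff (p and (not p iff (p and p))) = I iff ⊥ = I  [1 − |½−0|]
p iff (q iff (p and (not p iff (p and p)))) = ⊥ iff I = I
(p or q) iff (p iff (q iff (p and (not p iff (p and p))))) = I iff I = ⊤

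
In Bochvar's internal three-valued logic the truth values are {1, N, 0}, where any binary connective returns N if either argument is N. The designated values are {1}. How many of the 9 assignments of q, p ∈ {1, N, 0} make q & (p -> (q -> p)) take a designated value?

2

Designated under: (q=1, p=1); (q=1, p=0).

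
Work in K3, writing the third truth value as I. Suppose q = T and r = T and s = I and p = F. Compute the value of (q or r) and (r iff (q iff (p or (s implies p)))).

I

q or r = T or T = T
s implies p = I implies F = I
p or (s implies p) = F or I = I
q iff (p or (s implies p)) = T iff I = I
r iff (q iff (p or (s implies p))) = T iff I = I
(q or r) and (r iff (q iff (p or (s implies p)))) = T and I = I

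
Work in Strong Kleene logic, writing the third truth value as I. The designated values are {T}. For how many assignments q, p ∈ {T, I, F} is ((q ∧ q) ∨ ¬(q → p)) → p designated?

5

Of the 9 assignments, 5 give a value in {T}.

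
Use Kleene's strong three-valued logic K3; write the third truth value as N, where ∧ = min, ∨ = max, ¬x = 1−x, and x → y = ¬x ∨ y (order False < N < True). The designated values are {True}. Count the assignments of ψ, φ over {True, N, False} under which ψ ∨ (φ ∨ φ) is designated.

5

Of the 9 assignments, 5 give a value in {True}.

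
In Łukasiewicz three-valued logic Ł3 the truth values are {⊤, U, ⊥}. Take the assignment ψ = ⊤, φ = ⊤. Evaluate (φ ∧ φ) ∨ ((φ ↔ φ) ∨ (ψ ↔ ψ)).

⊤

φ ∧ φ = ⊤ ∧ ⊤ = ⊤
φ ↔ φ = ⊤ ↔ ⊤ = ⊤
ψ ↔ ψ = ⊤ ↔ ⊤ = ⊤
(φ ↔ φ) ∨ (ψ ↔ ψ) = ⊤ ∨ ⊤ = ⊤
(φ ∧ φ) ∨ ((φ ↔ φ) ∨ (ψ ↔ ψ)) = ⊤ ∨ ⊤ = ⊤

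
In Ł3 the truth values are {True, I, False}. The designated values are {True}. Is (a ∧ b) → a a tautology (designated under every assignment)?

Every assignment of a, b over {True, I, False} gives a value in {True}.
In particular, with a=I, b=I: (a ∧ b) → a = True.

Yes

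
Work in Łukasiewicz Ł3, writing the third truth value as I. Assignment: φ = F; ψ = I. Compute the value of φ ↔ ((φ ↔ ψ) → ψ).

F

φ ↔ ψ = F ↔ I = I
(φ ↔ ψ) → ψ = I → I = T
φ ↔ ((φ ↔ ψ) → ψ) = F ↔ T = F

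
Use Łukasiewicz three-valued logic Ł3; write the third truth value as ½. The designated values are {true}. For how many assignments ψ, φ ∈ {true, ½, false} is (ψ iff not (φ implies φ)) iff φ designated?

Designated under: (ψ=true, φ=false); (ψ=½, φ=½); (ψ=false, φ=true).

3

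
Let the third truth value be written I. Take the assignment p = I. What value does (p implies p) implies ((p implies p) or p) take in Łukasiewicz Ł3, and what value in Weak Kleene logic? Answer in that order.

In Łukasiewicz Ł3: p implies p = I implies I = true  [min(1, 1−½+½)]
p implies p = I implies I = true
(p implies p) or p = true or I = true
(p implies p) implies ((p implies p) or p) = true implies true = true
In Weak Kleene logic: p implies p = I implies I = I  [any arg is the third value ⇒ result is the third value]
p implies p = I implies I = I
(p implies p) or p = I or I = I
(p implies p) implies ((p implies p) or p) = I implies I = I
They differ because Łukasiewicz Ł3 and Weak Kleene logic treat I differently under the binary connectives.

true; I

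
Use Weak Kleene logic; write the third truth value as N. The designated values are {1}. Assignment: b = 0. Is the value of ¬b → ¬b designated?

¬b = ¬0 = 1
¬b = ¬0 = 1
¬b → ¬b = 1 → 1 = 1
1 ∈ {1}.

Yes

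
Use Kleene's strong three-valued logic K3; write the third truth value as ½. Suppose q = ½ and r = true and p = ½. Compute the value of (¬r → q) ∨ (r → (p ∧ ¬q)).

¬r = ¬true = false
¬r → q = false → ½ = true  [¬false ∨ ½]
¬q = ¬½ = ½
p ∧ ¬q = ½ ∧ ½ = ½
r → (p ∧ ¬q) = true → ½ = ½
(¬r → q) ∨ (r → (p ∧ ¬q)) = true ∨ ½ = true

true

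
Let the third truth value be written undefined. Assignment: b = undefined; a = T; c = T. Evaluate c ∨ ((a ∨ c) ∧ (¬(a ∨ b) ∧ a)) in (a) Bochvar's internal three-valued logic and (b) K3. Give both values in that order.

undefined; T

In Bochvar's internal three-valued logic: a ∨ c = T ∨ T = T
a ∨ b = T ∨ undefined = undefined
¬(a ∨ b) = ¬undefined = undefined
¬(a ∨ b) ∧ a = undefined ∧ T = undefined
(a ∨ c) ∧ (¬(a ∨ b) ∧ a) = T ∧ undefined = undefined
c ∨ ((a ∨ c) ∧ (¬(a ∨ b) ∧ a)) = T ∨ undefined = undefined
In K3: a ∨ c = T ∨ T = T
a ∨ b = T ∨ undefined = T
¬(a ∨ b) = ¬T = F
¬(a ∨ b) ∧ a = F ∧ T = F
(a ∨ c) ∧ (¬(a ∨ b) ∧ a) = T ∧ F = F
c ∨ ((a ∨ c) ∧ (¬(a ∨ b) ∧ a)) = T ∨ F = T
They differ because Bochvar's internal three-valued logic and K3 treat undefined differently under the binary connectives.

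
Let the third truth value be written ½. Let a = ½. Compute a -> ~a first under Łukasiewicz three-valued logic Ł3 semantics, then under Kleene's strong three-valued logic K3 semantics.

In Łukasiewicz three-valued logic Ł3: ~a = ~½ = ½
a -> ~a = ½ -> ½ = True  [min(1, 1−½+½)]
In Kleene's strong three-valued logic K3: ~a = ~½ = ½
a -> ~a = ½ -> ½ = ½  [~½ | ½]
They differ because Łukasiewicz three-valued logic Ł3 and Kleene's strong three-valued logic K3 treat ½ differently under implication.

True; ½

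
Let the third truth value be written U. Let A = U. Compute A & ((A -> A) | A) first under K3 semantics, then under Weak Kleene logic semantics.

U; U

In K3: A -> A = U -> U = U
(A -> A) | A = U | U = U
A & ((A -> A) | A) = U & U = U
In Weak Kleene logic: A -> A = U -> U = U
(A -> A) | A = U | U = U
A & ((A -> A) | A) = U & U = U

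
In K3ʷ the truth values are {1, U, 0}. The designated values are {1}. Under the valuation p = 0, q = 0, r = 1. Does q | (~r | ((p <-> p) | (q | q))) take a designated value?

~r = ~1 = 0
p <-> p = 0 <-> 0 = 1
q | q = 0 | 0 = 0
(p <-> p) | (q | q) = 1 | 0 = 1
~r | ((p <-> p) | (q | q)) = 0 | 1 = 1
q | (~r | ((p <-> p) | (q | q))) = 0 | 1 = 1
1 ∈ {1}.

Yes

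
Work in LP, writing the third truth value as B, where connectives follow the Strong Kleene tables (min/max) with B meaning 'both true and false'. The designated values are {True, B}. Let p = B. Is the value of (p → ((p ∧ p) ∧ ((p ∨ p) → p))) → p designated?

p ∧ p = B ∧ B = B
p ∨ p = B ∨ B = B
(p ∨ p) → p = B → B = B  [¬B ∨ B]
(p ∧ p) ∧ ((p ∨ p) → p) = B ∧ B = B
p → ((p ∧ p) ∧ ((p ∨ p) → p)) = B → B = B
(p → ((p ∧ p) ∧ ((p ∨ p) → p))) → p = B → B = B
B ∈ {True, B}.

Yes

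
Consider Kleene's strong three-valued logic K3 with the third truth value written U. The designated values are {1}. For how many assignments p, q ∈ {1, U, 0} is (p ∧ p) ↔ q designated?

Designated under: (p=1, q=1); (p=0, q=0).

2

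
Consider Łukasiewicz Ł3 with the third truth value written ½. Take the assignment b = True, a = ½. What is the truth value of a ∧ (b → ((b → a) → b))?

½

b → a = True → ½ = ½  [min(1, 1−1+½)]
(b → a) → b = ½ → True = True
b → ((b → a) → b) = True → True = True
a ∧ (b → ((b → a) → b)) = ½ ∧ True = ½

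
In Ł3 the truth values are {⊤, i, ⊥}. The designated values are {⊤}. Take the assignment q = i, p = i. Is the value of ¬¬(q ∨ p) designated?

q ∨ p = i ∨ i = i
¬(q ∨ p) = ¬i = i
¬¬(q ∨ p) = ¬i = i
i ∉ {⊤}.

No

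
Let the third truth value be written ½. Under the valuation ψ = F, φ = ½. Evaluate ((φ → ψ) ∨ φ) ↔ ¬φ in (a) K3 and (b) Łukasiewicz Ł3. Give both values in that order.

½; T

In K3: φ → ψ = ½ → F = ½
(φ → ψ) ∨ φ = ½ ∨ ½ = ½
¬φ = ¬½ = ½
((φ → ψ) ∨ φ) ↔ ¬φ = ½ ↔ ½ = ½
In Łukasiewicz Ł3: φ → ψ = ½ → F = ½
(φ → ψ) ∨ φ = ½ ∨ ½ = ½
¬φ = ¬½ = ½
((φ → ψ) ∨ φ) ↔ ¬φ = ½ ↔ ½ = T
They differ because K3 and Łukasiewicz Ł3 treat ½ differently under implication.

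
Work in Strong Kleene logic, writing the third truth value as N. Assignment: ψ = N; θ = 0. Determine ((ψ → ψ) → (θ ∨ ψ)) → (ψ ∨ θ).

N

ψ → ψ = N → N = N  [¬N ∨ N]
θ ∨ ψ = 0 ∨ N = N
(ψ → ψ) → (θ ∨ ψ) = N → N = N
ψ ∨ θ = N ∨ 0 = N
((ψ → ψ) → (θ ∨ ψ)) → (ψ ∨ θ) = N → N = N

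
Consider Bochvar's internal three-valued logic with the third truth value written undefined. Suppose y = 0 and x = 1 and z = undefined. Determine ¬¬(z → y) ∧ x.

z → y = undefined → 0 = undefined  [any arg is the third value ⇒ result is the third value]
¬(z → y) = ¬undefined = undefined
¬¬(z → y) = ¬undefined = undefined
¬¬(z → y) ∧ x = undefined ∧ 1 = undefined

undefined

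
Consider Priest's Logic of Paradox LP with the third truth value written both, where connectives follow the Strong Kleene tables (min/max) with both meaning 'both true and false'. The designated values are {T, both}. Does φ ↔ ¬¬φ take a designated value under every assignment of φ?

Yes

Every assignment of φ over {T, both, F} gives a value in {T, both}.
In particular, with φ=both: φ ↔ ¬¬φ = both.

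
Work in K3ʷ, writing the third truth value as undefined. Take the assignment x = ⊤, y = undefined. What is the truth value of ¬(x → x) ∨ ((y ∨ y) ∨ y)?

undefined

x → x = ⊤ → ⊤ = ⊤
¬(x → x) = ¬⊤ = ⊥
y ∨ y = undefined ∨ undefined = undefined
(y ∨ y) ∨ y = undefined ∨ undefined = undefined
¬(x → x) ∨ ((y ∨ y) ∨ y) = ⊥ ∨ undefined = undefined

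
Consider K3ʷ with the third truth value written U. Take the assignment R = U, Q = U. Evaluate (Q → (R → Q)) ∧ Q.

R → Q = U → U = U  [any arg is the third value ⇒ result is the third value]
Q → (R → Q) = U → U = U
(Q → (R → Q)) ∧ Q = U ∧ U = U

U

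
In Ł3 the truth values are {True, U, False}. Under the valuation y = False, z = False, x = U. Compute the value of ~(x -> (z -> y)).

False

z -> y = False -> False = True
x -> (z -> y) = U -> True = True
~(x -> (z -> y)) = ~True = False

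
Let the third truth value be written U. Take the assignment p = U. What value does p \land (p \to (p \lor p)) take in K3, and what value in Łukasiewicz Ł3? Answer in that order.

In K3: p \lor p = U \lor U = U
p \to (p \lor p) = U \to U = U
p \land (p \to (p \lor p)) = U \land U = U
In Łukasiewicz Ł3: p \lor p = U \lor U = U
p \to (p \lor p) = U \to U = True  [min(1, 1−½+½)]
p \land (p \to (p \lor p)) = U \land True = U

U; U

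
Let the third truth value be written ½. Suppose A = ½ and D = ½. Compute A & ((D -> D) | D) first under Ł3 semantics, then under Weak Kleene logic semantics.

In Ł3: D -> D = ½ -> ½ = T
(D -> D) | D = T | ½ = T
A & ((D -> D) | D) = ½ & T = ½
In Weak Kleene logic: D -> D = ½ -> ½ = ½  [any arg is the third value ⇒ result is the third value]
(D -> D) | D = ½ | ½ = ½
A & ((D -> D) | D) = ½ & ½ = ½

½; ½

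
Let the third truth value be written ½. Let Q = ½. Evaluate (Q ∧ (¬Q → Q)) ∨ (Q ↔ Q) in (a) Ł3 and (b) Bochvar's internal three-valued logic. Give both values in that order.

⊤; ½

In Ł3: ¬Q = ¬½ = ½
¬Q → Q = ½ → ½ = ⊤
Q ∧ (¬Q → Q) = ½ ∧ ⊤ = ½
Q ↔ Q = ½ ↔ ½ = ⊤
(Q ∧ (¬Q → Q)) ∨ (Q ↔ Q) = ½ ∨ ⊤ = ⊤
In Bochvar's internal three-valued logic: ¬Q = ¬½ = ½
¬Q → Q = ½ → ½ = ½  [any arg is the third value ⇒ result is the third value]
Q ∧ (¬Q → Q) = ½ ∧ ½ = ½
Q ↔ Q = ½ ↔ ½ = ½
(Q ∧ (¬Q → Q)) ∨ (Q ↔ Q) = ½ ∨ ½ = ½
They differ because Ł3 and Bochvar's internal three-valued logic treat ½ differently under the binary connectives.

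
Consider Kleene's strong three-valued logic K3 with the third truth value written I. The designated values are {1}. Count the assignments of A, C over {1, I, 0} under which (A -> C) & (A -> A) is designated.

Designated under: (A=1, C=1); (A=0, C=1); (A=0, C=I); (A=0, C=0).

4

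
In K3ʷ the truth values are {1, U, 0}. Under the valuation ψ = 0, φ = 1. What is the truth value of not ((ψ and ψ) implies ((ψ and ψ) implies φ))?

0

ψ and ψ = 0 and 0 = 0
ψ and ψ = 0 and 0 = 0
(ψ and ψ) implies φ = 0 implies 1 = 1
(ψ and ψ) implies ((ψ and ψ) implies φ) = 0 implies 1 = 1
not ((ψ and ψ) implies ((ψ and ψ) implies φ)) = not 1 = 0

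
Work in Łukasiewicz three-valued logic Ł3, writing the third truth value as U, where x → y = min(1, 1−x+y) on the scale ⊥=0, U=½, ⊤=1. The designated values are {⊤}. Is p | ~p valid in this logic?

Countermodel: p=U gives U, which is not designated.

No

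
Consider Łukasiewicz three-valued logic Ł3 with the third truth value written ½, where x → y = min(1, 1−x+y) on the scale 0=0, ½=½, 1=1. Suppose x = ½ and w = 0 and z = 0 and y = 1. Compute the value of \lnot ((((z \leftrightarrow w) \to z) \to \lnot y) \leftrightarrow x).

½

z \leftrightarrow w = 0 \leftrightarrow 0 = 1
(z \leftrightarrow w) \to z = 1 \to 0 = 0
\lnot y = \lnot 1 = 0
((z \leftrightarrow w) \to z) \to \lnot y = 0 \to 0 = 1
(((z \leftrightarrow w) \to z) \to \lnot y) \leftrightarrow x = 1 \leftrightarrow ½ = ½
\lnot ((((z \leftrightarrow w) \to z) \to \lnot y) \leftrightarrow x) = \lnot ½ = ½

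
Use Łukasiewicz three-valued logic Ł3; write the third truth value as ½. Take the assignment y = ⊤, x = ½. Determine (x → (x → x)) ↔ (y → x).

½

x → x = ½ → ½ = ⊤  [min(1, 1−½+½)]
x → (x → x) = ½ → ⊤ = ⊤
y → x = ⊤ → ½ = ½
(x → (x → x)) ↔ (y → x) = ⊤ ↔ ½ = ½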